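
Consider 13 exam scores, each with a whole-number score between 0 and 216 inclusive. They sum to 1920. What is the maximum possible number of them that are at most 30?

Suppose k of them are at most 30. Those contribute at most 30 each and the rest at most 216 each.
So the total is at most 30k + 216(13 − k) = 2808 − 186k. This must still be ≥ 1920, so k ≤ 4.
k = 4 is achieved by 4 values at 30 and 9 at 216, total 2064; lower one of the 216's by 144 (still > 30) to reach 1920.

4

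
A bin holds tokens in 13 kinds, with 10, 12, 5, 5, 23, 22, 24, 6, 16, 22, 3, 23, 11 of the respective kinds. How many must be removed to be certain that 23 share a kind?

In the worst case you take as many as possible of each kind without reaching 23: 10 + 12 + 5 + 5 + 22 + 22 + 22 + 6 + 16 + 22 + 3 + 22 + 11 = 178.
The next one must give 23 of some kind, so 178 + 1 = 179.

179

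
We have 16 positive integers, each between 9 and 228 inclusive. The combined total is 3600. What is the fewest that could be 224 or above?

Each value short of 224 is at most 223, costing at least 228 − 223 = 5 against the maximum total of 3648.
We can afford to lose at most 3648 − 3600 = 48, so at most ⌊48/5⌋ = 9 fall short, and at least 7 are ≥ 224.
Exactly 7 works: 7 values at 228 and 9 at 223 total 3603; lower one of the high values by 3 (still ≥ 224) to hit 3600.

7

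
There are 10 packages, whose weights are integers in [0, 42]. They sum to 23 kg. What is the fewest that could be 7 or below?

8

Let j be the number exceeding 7. Then the total is ≥ 8·j + 0·(10 − j) = 0 + 8j.
So 8j ≤ 23 and j ≤ 2; hence at least 10 − 2 = 8 are ≤ 7.
Exactly 8 works: 8 values at 0 and 2 at 8 total 16; raise one of the low values by 7 (still ≤ 7) to hit 23.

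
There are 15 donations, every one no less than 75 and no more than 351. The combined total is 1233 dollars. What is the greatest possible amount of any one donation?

183

Maximizing one value means minimizing the remaining 14.
The other 14 contribute at least 14 × 75 = 1050, leaving at most 1233 − 1050 = 183.
Since 183 ≤ 351, this is achievable: one at 183 and 14 at 75.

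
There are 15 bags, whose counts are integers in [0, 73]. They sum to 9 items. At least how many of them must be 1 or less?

If only k of them are at most 1, the other 15 − k are at least 2, so the total is at least (15 − k)·2 + k·0.
This is ≤ 9, so (15 − k)·2 + 0k ≤ 9, which gives k ≥ 11.
Exactly 11 works: 11 values at 0 and 4 at 2 total 8; raise one of the low values by 1 (still ≤ 1) to hit 9.

11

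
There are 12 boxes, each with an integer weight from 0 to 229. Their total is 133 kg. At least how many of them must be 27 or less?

Each value above 27 is at least 28, contributing at least 28 − 0 = 28 above the floor 0.
The sum exceeds the floor total 0 by 133, so at most ⌊133/28⌋ = 4 exceed 27, and at least 8 are ≤ 27.
Exactly 8 works: 8 values at 0 and 4 at 28 total 112; raise one of the low values by 21 (still ≤ 27) to hit 133.

8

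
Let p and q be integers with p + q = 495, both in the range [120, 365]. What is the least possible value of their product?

Since p + q is fixed, pushing one of them to its bound minimizes the product.
The extreme feasible split is p = 130, q = 365, giving pq = 47450.

47450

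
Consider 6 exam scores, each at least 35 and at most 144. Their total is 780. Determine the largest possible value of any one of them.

144

Maximizing one value means minimizing the remaining 5.
The other 5 contribute at least 5 × 35 = 175, leaving at most 780 − 175 = 605.
But each score is capped at 144, so the maximum is 144.
Achievable: one at 144 and the other 5 totalling 636, which fits since 5 × 35 ≤ 636 ≤ 5 × 144.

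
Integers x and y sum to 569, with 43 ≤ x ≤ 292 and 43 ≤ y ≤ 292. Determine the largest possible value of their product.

80940

For a fixed sum, the product xy is largest when x and y are as close as possible.
Taking x = 284 and y = 285 (both in [43, 292]) gives xy = 80940.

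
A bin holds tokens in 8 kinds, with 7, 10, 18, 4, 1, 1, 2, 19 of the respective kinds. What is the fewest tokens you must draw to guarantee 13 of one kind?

50

In the worst case you take as many as possible of each kind without reaching 13: 7 + 10 + 12 + 4 + 1 + 1 + 2 + 12 = 49.
The next one must give 13 of some kind, so 49 + 1 = 50.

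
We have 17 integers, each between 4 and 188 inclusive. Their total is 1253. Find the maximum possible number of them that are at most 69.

Each value at 69 or below falls at least 188 − 69 = 119 short of the ceiling 188.
The ceiling total is 17 × 188 = 3196, and we need 1253, so at most ⌊(3196 − 1253)/119⌋ = 16 can be that low.
k = 16 is achieved by 16 values at 69 and 1 at 188, total 1292; lower one of the 188's by 39 (still > 69) to reach 1253.

16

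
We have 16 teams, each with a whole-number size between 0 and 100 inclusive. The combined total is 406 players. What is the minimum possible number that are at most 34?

If only k of them are at most 34, the other 16 − k are at least 35, so the total is at least (16 − k)·35 + k·0.
This is ≤ 406, so (16 − k)·35 + 0k ≤ 406, which gives k ≥ 5.
Exactly 5 works: 5 values at 0 and 11 at 35 total 385; raise one of the low values by 21 (still ≤ 34) to hit 406.

5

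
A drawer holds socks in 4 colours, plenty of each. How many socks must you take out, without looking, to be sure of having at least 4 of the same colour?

You could draw 3 of every colour without reaching 4 of any — 12 in all.
One more forces 4 of some colour, so 12 + 1 = 13.

13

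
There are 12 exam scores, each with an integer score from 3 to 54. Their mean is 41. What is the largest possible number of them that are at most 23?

5

The total is 12 × 41 = 492.
Suppose k of them are at most 23. Those contribute at most 23 each and the rest at most 54 each.
So the total is at most 23k + 54(12 − k) = 648 − 31k. This must still be ≥ 492, so k ≤ 5.
k = 5 is achieved by 5 values at 23 and 7 at 54, total 493; lower one of the 54's by 1 (still > 23) to reach 492.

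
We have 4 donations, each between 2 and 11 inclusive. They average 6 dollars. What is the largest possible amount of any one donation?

To make one donation as large as possible, make the other 3 as small as possible.
The total is 4 × 6 = 24.
The other 3 contribute at least 3 × 2 = 6, leaving at most 24 − 6 = 18.
But each donation is capped at 11, so the maximum is 11.
Achievable: one at 11 and the other 3 totalling 13, which fits since 3 × 2 ≤ 13 ≤ 3 × 11.

11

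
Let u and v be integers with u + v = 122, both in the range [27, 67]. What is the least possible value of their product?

3685

Since u + v is fixed, pushing one of them to its bound minimizes the product.
The extreme feasible split is u = 55, v = 67, giving uv = 3685.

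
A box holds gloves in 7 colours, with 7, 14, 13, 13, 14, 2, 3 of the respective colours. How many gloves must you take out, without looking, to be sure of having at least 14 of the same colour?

In the worst case you take as many as possible of each colour without reaching 14: 7 + 13 + 13 + 13 + 13 + 2 + 3 = 64.
The next one must give 14 of some colour, so 64 + 1 = 65.

65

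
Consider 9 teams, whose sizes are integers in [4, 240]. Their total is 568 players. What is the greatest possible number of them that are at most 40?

7

Suppose k of them are at most 40. Those contribute at most 40 each and the rest at most 240 each.
So the total is at most 40k + 240(9 − k) = 2160 − 200k. This must still be ≥ 568, so k ≤ 7.
k = 7 is achieved by 7 values at 40 and 2 at 240, total 760; lower one of the 240's by 192 (still > 40) to reach 568.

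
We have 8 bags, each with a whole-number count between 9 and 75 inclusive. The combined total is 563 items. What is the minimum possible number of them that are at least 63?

6

If only k of them are at least 63, the other 8 − k are at most 62, so the total is at most k·75 + (8 − k)·62.
This must reach 563, so k·75 + (8 − k)·62 ≥ 563, giving k ≥ 6.
Exactly 6 works: 6 values at 75 and 2 at 62 total 574; lower one of the high values by 11 (still ≥ 63) to hit 563.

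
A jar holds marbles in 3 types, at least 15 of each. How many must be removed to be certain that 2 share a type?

4

You could draw 1 of every type without reaching 2 of any — 3 in all.
One more forces 2 of some type, so 3 + 1 = 4.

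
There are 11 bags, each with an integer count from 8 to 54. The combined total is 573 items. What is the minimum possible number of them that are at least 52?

Each value short of 52 is at most 51, costing at least 54 − 51 = 3 against the maximum total of 594.
We can afford to lose at most 594 − 573 = 21, so at most ⌊21/3⌋ = 7 fall short, and at least 4 are ≥ 52.
Exactly 4 works: 4 values at 54 and 7 at 51 total 573.

4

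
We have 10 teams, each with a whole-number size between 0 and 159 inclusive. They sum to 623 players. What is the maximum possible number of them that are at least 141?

With k values at 141 or above and the rest at least 0, the sum is at least 0 + 141k.
Since the sum is 623, we need 141k ≤ 623, i.e. k ≤ 4.
k = 4 is achieved by 4 values at 141 and 6 at 0, total 564; add 59 to one value (staying below 141) to reach 623.

4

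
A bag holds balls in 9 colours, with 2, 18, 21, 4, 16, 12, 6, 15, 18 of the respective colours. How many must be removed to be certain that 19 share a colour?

In the worst case you take as many as possible of each colour without reaching 19: 2 + 18 + 18 + 4 + 16 + 12 + 6 + 15 + 18 = 109.
The next one must give 19 of some colour, so 109 + 1 = 110.

110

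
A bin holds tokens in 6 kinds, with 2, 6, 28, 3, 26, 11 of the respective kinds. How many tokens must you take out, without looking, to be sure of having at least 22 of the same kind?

In the worst case you take as many as possible of each kind without reaching 22: 2 + 6 + 21 + 3 + 21 + 11 = 64.
The next one must give 22 of some kind, so 64 + 1 = 65.

65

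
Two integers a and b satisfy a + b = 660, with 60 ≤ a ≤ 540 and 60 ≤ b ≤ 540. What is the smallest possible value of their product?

For a fixed sum, ab is smallest when a and b are as far apart as possible.
The extreme feasible split is a = 120, b = 540, giving ab = 64800.

64800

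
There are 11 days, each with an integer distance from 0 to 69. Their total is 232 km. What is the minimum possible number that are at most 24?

If only k of them are at most 24, the other 11 − k are at least 25, so the total is at least (11 − k)·25 + k·0.
This is ≤ 232, so (11 − k)·25 + 0k ≤ 232, which gives k ≥ 2.
Exactly 2 works: 2 values at 0 and 9 at 25 total 225; raise one of the low values by 7 (still ≤ 24) to hit 232.

2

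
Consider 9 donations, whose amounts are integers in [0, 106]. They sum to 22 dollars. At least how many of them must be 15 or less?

Let j be the number exceeding 15. Then the total is ≥ 16·j + 0·(9 − j) = 0 + 16j.
So 16j ≤ 22 and j ≤ 1; hence at least 9 − 1 = 8 are ≤ 15.
Exactly 8 works: 8 values at 0 and 1 at 16 total 16; raise one of the low values by 6 (still ≤ 15) to hit 22.

8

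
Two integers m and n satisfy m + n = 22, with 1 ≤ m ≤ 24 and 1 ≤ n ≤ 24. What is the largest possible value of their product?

121

For a fixed sum, the product mn is largest when m and n are as close as possible.
Taking m = 11 and n = 11 (both in [1, 24]) gives mn = 121.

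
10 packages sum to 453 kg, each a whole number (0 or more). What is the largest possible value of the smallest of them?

The average is 453/10 < 46, so some value is ≤ 45.
Achievable: 7 of them at 45 and 3 at 46 total 453.

45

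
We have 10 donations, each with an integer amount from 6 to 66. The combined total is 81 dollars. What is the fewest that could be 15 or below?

Let j be the number exceeding 15. Then the total is ≥ 16·j + 6·(10 − j) = 60 + 10j.
So 10j ≤ 21 and j ≤ 2; hence at least 10 − 2 = 8 are ≤ 15.
Exactly 8 works: 8 values at 6 and 2 at 16 total 80; raise one of the low values by 1 (still ≤ 15) to hit 81.

8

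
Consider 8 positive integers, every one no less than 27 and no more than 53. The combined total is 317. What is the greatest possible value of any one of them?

53

Maximizing one value means minimizing the remaining 7.
The other 7 contribute at least 7 × 27 = 189, leaving at most 317 − 189 = 128.
But each integer is capped at 53, so the maximum is 53.
Achievable: one at 53 and the other 7 totalling 264, which fits since 7 × 27 ≤ 264 ≤ 7 × 53.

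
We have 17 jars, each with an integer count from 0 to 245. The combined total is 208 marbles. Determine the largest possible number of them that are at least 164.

1

Suppose k of them are at least 164. Those contribute at least 164 each and the other 17 − k at least 0 each.
So the total is at least 164k + 0(17 − k) = 0 + 164k. This must be ≤ 208, giving k ≤ 1.
k = 1 is achieved by 1 value at 164 and 16 at 0, total 164; add 44 to one value (staying below 164) to reach 208.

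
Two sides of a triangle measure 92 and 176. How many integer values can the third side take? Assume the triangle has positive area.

The triangle inequality gives |92 − 176| < c < 92 + 176, i.e. 84 < c < 268.
So c can be any integer from 85 to 267: 183 values.

183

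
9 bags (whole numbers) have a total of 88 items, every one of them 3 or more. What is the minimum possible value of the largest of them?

Some value must be at least ⌈88/9⌉ = 10, since 9 × 9 = 81 < 88.
Achievable: 7 of them at 10 and 2 at 9 total 88.

10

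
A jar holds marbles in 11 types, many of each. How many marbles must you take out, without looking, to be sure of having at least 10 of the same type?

In the worst case you draw 9 of each of the 11 types: 11 × 9 = 99.
One more forces 10 of some type, so 99 + 1 = 100.

100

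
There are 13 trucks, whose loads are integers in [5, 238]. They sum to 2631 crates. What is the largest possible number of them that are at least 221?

Suppose k of them are at least 221. Those contribute at least 221 each and the other 13 − k at least 5 each.
So the total is at least 221k + 5(13 − k) = 65 + 216k. This must be ≤ 2631, giving k ≤ 11.
k = 11 is achieved by 11 values at 221 and 2 at 5, total 2441; add 190 to one value (staying below 221) to reach 2631.

11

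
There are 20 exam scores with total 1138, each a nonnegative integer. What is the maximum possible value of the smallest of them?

The 20 values sum to 1138, so their minimum is at most ⌊1138/20⌋ = 56.
Taking 2 copies of 56 and 18 copies of 57 gives exactly 1138, so 56 is attained.

56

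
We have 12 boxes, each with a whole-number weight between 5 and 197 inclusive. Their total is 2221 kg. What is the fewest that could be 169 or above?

8

If only k of them are at least 169, the other 12 − k are at most 168, so the total is at most k·197 + (12 − k)·168.
This must reach 2221, so k·197 + (12 − k)·168 ≥ 2221, giving k ≥ 8.
Exactly 8 works: 8 values at 197 and 4 at 168 total 2248; lower one of the high values by 27 (still ≥ 169) to hit 2221.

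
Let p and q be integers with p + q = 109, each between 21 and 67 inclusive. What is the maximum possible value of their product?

2970

pq = p(109 − p) is maximized when p is as near 109/2 as the bounds allow.
Taking p = 54 and q = 55 (both in [21, 67]) gives pq = 2970.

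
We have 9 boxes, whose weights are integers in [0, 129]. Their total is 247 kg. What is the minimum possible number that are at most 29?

1

If only k of them are at most 29, the other 9 − k are at least 30, so the total is at least (9 − k)·30 + k·0.
This is ≤ 247, so (9 − k)·30 + 0k ≤ 247, which gives k ≥ 1.
Exactly 1 works: 1 value at 0 and 8 at 30 total 240; raise one of the low values by 7 (still ≤ 29) to hit 247.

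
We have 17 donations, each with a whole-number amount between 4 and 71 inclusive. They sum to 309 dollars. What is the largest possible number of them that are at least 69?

If k of the values are ≥ 69, the total is ≥ 69k + 4(17 − k).
Setting 69k + 4(17 − k) ≤ 309 gives 65k ≤ 241, so k ≤ 3.
k = 3 is achieved by 3 values at 69 and 14 at 4, total 263; add 46 to one value (staying below 69) to reach 309.

3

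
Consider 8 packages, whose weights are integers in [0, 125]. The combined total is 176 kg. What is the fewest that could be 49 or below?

5

Each value above 49 is at least 50, contributing at least 50 − 0 = 50 above the floor 0.
The sum exceeds the floor total 0 by 176, so at most ⌊176/50⌋ = 3 exceed 49, and at least 5 are ≤ 49.
Exactly 5 works: 5 values at 0 and 3 at 50 total 150; raise one of the low values by 26 (still ≤ 49) to hit 176.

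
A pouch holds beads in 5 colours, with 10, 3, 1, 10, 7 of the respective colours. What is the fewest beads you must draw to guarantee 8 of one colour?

In the worst case you take as many as possible of each colour without reaching 8: 7 + 3 + 1 + 7 + 7 = 25.
The next one must give 8 of some colour, so 25 + 1 = 26.

26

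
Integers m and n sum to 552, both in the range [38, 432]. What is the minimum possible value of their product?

For a fixed sum, mn is smallest when m and n are as far apart as possible.
The extreme feasible split is m = 120, n = 432, giving mn = 51840.

51840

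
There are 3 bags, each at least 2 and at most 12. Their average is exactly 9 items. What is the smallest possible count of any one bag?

To make one bag as small as possible, make the other 2 as large as possible.
The total is 3 × 9 = 27.
The other 2 contribute at most 2 × 12 = 24, leaving at least 27 − 24 = 3.
Since 3 ≥ 2, this is achievable: one at 3 and 2 at 12.

3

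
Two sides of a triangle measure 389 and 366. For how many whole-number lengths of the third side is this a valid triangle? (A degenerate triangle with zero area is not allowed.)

731

The triangle inequality gives |389 − 366| < c < 389 + 366, i.e. 23 < c < 755.
So c can be any integer from 24 to 754: 731 values.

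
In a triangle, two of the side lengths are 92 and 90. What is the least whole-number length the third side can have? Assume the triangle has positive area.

The third side must exceed |92 − 90| = 2.
The smallest integer above 2 is 3.

3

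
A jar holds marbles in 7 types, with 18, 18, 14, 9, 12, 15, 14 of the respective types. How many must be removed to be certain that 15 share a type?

92

In the worst case you take as many as possible of each type without reaching 15: 14 + 14 + 14 + 9 + 12 + 14 + 14 = 91.
The next one must give 15 of some type, so 91 + 1 = 92.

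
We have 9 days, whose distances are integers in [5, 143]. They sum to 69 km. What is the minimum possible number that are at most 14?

If only k of them are at most 14, the other 9 − k are at least 15, so the total is at least (9 − k)·15 + k·5.
This is ≤ 69, so (9 − k)·15 + 5k ≤ 69, which gives k ≥ 7.
Exactly 7 works: 7 values at 5 and 2 at 15 total 65; raise one of the low values by 4 (still ≤ 14) to hit 69.

7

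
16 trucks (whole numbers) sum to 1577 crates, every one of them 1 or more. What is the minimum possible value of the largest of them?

The 16 values sum to 1577, so their maximum is at least ⌈1577/16⌉ = 99.
Achievable: 9 of them at 99 and 7 at 98 total 1577.

99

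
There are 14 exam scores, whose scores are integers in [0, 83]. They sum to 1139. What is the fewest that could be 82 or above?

3

Suppose at most 14 − j of them reach 82; then j values are ≤ 81 and the rest ≤ 83.
The total is then ≤ 81·j + 83·(14 − j) = 1162 − 2j. For this to be ≥ 1139 we need j ≤ 11, so at least 14 − 11 = 3 must reach 82.
Exactly 3 works: 3 values at 83 and 11 at 81 total 1140; lower one of the high values by 1 (still ≥ 82) to hit 1139.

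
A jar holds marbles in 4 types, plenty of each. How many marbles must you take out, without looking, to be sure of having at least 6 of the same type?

You could draw 5 of every type without reaching 6 of any — 20 in all.
One more forces 6 of some type, so 20 + 1 = 21.

21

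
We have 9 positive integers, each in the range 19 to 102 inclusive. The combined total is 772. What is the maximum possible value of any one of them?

102

To make one integer as large as possible, make the other 8 as small as possible.
The other 8 contribute at least 8 × 19 = 152, leaving at most 772 − 152 = 620.
But each integer is capped at 102, so the maximum is 102.
Achievable: one at 102 and the other 8 totalling 670, which fits since 8 × 19 ≤ 670 ≤ 8 × 102.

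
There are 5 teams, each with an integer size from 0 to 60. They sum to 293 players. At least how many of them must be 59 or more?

2

Each value short of 59 is at most 58, costing at least 60 − 58 = 2 against the maximum total of 300.
We can afford to lose at most 300 − 293 = 7, so at most ⌊7/2⌋ = 3 fall short, and at least 2 are ≥ 59.
Exactly 2 works: 2 values at 60 and 3 at 58 total 294; lower one of the high values by 1 (still ≥ 59) to hit 293.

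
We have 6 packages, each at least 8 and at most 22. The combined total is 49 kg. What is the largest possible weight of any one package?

Maximizing one value means minimizing the remaining 5.
The other 5 contribute at least 5 × 8 = 40, leaving at most 49 − 40 = 9.
Since 9 ≤ 22, this is achievable: one at 9 and 5 at 8.

9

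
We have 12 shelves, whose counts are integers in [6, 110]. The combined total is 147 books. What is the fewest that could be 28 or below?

Let j be the number exceeding 28. Then the total is ≥ 29·j + 6·(12 − j) = 72 + 23j.
So 23j ≤ 75 and j ≤ 3; hence at least 12 − 3 = 9 are ≤ 28.
Exactly 9 works: 9 values at 6 and 3 at 29 total 141; raise one of the low values by 6 (still ≤ 28) to hit 147.

9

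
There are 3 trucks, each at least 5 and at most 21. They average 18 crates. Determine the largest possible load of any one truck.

21

Maximizing one value means minimizing the remaining 2.
The total is 3 × 18 = 54.
The other 2 contribute at least 2 × 5 = 10, leaving at most 54 − 10 = 44.
But each truck is capped at 21, so the maximum is 21.
Achievable: one at 21 and the other 2 totalling 33, which fits since 2 × 5 ≤ 33 ≤ 2 × 21.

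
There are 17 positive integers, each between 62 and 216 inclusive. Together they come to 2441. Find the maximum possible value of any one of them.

216

Maximizing one value means minimizing the remaining 16.
The other 16 contribute at least 16 × 62 = 992, leaving at most 2441 − 992 = 1449.
But each integer is capped at 216, so the maximum is 216.
Achievable: one at 216 and the other 16 totalling 2225, which fits since 16 × 62 ≤ 2225 ≤ 16 × 216.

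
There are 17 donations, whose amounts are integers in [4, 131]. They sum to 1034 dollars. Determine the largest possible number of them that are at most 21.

Each value at 21 or below falls at least 131 − 21 = 110 short of the ceiling 131.
The ceiling total is 17 × 131 = 2227, and we need 1034, so at most ⌊(2227 − 1034)/110⌋ = 10 can be that low.
k = 10 is achieved by 10 values at 21 and 7 at 131, total 1127; lower one of the 131's by 93 (still > 21) to reach 1034.

10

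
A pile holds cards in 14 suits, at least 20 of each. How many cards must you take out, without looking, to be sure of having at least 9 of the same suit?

113

In the worst case you draw 8 of each of the 14 suits: 14 × 8 = 112.
One more forces 9 of some suit, so 112 + 1 = 113.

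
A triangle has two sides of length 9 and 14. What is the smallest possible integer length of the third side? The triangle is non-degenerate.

6

The third side must exceed |9 − 14| = 5.
The smallest integer above 5 is 6.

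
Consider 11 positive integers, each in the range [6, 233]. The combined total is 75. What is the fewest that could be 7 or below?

If only k of them are at most 7, the other 11 − k are at least 8, so the total is at least (11 − k)·8 + k·6.
This is ≤ 75, so (11 − k)·8 + 6k ≤ 75, which gives k ≥ 7.
Exactly 7 works: 7 values at 6 and 4 at 8 total 74; raise one of the low values by 1 (still ≤ 7) to hit 75.

7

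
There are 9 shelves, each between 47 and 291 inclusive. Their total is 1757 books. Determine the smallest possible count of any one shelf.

Minimizing one value means maximizing the remaining 8.
The other 8 can take up 8 × 291 = 2328 ≥ 1757 − 47, so one shelf can sit at its floor of 47.
Achievable: one at 47 and the other 8 totalling 1710, which fits since 8 × 47 ≤ 1710 ≤ 8 × 291.

47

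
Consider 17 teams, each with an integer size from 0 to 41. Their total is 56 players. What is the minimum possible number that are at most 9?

If only k of them are at most 9, the other 17 − k are at least 10, so the total is at least (17 − k)·10 + k·0.
This is ≤ 56, so (17 − k)·10 + 0k ≤ 56, which gives k ≥ 12.
Exactly 12 works: 12 values at 0 and 5 at 10 total 50; raise one of the low values by 6 (still ≤ 9) to hit 56.

12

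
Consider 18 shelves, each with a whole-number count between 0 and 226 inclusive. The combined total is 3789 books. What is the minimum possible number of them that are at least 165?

14

If only k of them are at least 165, the other 18 − k are at most 164, so the total is at most k·226 + (18 − k)·164.
This must reach 3789, so k·226 + (18 − k)·164 ≥ 3789, giving k ≥ 14.
Exactly 14 works: 14 values at 226 and 4 at 164 total 3820; lower one of the high values by 31 (still ≥ 165) to hit 3789.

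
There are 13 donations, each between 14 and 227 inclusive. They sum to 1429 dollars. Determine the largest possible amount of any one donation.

To make one donation as large as possible, make the other 12 as small as possible.
The other 12 contribute at least 12 × 14 = 168, leaving at most 1429 − 168 = 1261.
But each donation is capped at 227, so the maximum is 227.
Achievable: one at 227 and the other 12 totalling 1202, which fits since 12 × 14 ≤ 1202 ≤ 12 × 227.

227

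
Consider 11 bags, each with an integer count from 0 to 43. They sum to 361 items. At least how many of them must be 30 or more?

If only k of them are at least 30, the other 11 − k are at most 29, so the total is at most k·43 + (11 − k)·29.
This must reach 361, so k·43 + (11 − k)·29 ≥ 361, giving k ≥ 3.
Exactly 3 works: 3 values at 43 and 8 at 29 total 361.

3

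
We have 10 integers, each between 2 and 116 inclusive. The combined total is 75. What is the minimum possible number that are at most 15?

Each value above 15 is at least 16, contributing at least 16 − 2 = 14 above the floor 2.
The sum exceeds the floor total 20 by 55, so at most ⌊55/14⌋ = 3 exceed 15, and at least 7 are ≤ 15.
Exactly 7 works: 7 values at 2 and 3 at 16 total 62; raise one of the low values by 13 (still ≤ 15) to hit 75.

7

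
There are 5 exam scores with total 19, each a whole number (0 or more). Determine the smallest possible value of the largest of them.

The average is 19/5 > 3, so not all 5 can be 3 or less; the largest is ≥ 4.
Taking 1 copy of 3 and 4 copies of 4 gives exactly 19, so 4 is attained.

4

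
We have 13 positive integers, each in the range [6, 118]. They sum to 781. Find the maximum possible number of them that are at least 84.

Suppose k of them are at least 84. Those contribute at least 84 each and the other 13 − k at least 6 each.
So the total is at least 84k + 6(13 − k) = 78 + 78k. This must be ≤ 781, giving k ≤ 9.
k = 9 is achieved by 9 values at 84 and 4 at 6, total 780; add 1 to one value (staying below 84) to reach 781.

9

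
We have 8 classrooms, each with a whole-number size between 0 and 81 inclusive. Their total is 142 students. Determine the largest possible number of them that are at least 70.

2

With k values at 70 or above and the rest at least 0, the sum is at least 0 + 70k.
Since the sum is 142, we need 70k ≤ 142, i.e. k ≤ 2.
k = 2 is achieved by 2 values at 70 and 6 at 0, total 140; add 2 to one value (staying below 70) to reach 142.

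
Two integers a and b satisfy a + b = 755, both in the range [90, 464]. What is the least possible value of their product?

135024

For a fixed sum, ab is smallest when a and b are as far apart as possible.
The extreme feasible split is a = 291, b = 464, giving ab = 135024.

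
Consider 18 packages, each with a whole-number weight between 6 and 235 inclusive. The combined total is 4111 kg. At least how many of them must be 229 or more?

1

Suppose at most 18 − j of them reach 229; then j values are ≤ 228 and the rest ≤ 235.
The total is then ≤ 228·j + 235·(18 − j) = 4230 − 7j. For this to be ≥ 4111 we need j ≤ 17, so at least 18 − 17 = 1 must reach 229.
Exactly 1 works: 1 value at 235 and 17 at 228 total 4111.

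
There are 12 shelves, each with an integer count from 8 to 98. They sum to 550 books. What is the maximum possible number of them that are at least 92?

5

If k of the values are ≥ 92, the total is ≥ 92k + 8(12 − k).
Setting 92k + 8(12 − k) ≤ 550 gives 84k ≤ 454, so k ≤ 5.
k = 5 is achieved by 5 values at 92 and 7 at 8, total 516; add 34 to one value (staying below 92) to reach 550.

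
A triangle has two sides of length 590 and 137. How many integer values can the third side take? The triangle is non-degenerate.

The triangle inequality gives |590 − 137| < c < 590 + 137, i.e. 453 < c < 727.
So c can be any integer from 454 to 726: 273 values.

273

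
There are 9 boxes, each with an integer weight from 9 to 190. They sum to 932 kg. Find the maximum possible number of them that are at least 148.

With k values at 148 or above and the rest at least 9, the sum is at least 81 + 139k.
Since the sum is 932, we need 139k ≤ 851, i.e. k ≤ 6.
k = 6 is achieved by 6 values at 148 and 3 at 9, total 915; add 17 to one value (staying below 148) to reach 932.

6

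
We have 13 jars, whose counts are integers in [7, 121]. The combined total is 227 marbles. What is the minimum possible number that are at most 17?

1

Let j be the number exceeding 17. Then the total is ≥ 18·j + 7·(13 − j) = 91 + 11j.
So 11j ≤ 136 and j ≤ 12; hence at least 13 − 12 = 1 are ≤ 17.
Exactly 1 works: 1 value at 7 and 12 at 18 total 223; raise one of the low values by 4 (still ≤ 17) to hit 227.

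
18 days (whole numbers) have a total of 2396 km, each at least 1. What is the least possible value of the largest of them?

If every one of the 18 were at most 133, the total would be at most 18 × 133 = 2394 < 2396.
Taking 16 copies of 133 and 2 copies of 134 gives exactly 2396, so 134 is attained.

134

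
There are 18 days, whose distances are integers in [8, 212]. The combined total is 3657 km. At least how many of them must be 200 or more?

Suppose at most 18 − j of them reach 200; then j values are ≤ 199 and the rest ≤ 212.
The total is then ≤ 199·j + 212·(18 − j) = 3816 − 13j. For this to be ≥ 3657 we need j ≤ 12, so at least 18 − 12 = 6 must reach 200.
Exactly 6 works: 6 values at 212 and 12 at 199 total 3660; lower one of the high values by 3 (still ≥ 200) to hit 3657.

6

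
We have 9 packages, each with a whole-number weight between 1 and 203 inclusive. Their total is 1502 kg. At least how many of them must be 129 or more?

5

Suppose at most 9 − j of them reach 129; then j values are ≤ 128 and the rest ≤ 203.
The total is then ≤ 128·j + 203·(9 − j) = 1827 − 75j. For this to be ≥ 1502 we need j ≤ 4, so at least 9 − 4 = 5 must reach 129.
Exactly 5 works: 5 values at 203 and 4 at 128 total 1527; lower one of the high values by 25 (still ≥ 129) to hit 1502.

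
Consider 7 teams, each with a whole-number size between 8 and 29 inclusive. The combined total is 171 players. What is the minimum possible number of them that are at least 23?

Suppose at most 7 − j of them reach 23; then j values are ≤ 22 and the rest ≤ 29.
The total is then ≤ 22·j + 29·(7 − j) = 203 − 7j. For this to be ≥ 171 we need j ≤ 4, so at least 7 − 4 = 3 must reach 23.
Exactly 3 works: 3 values at 29 and 4 at 22 total 175; lower one of the high values by 4 (still ≥ 23) to hit 171.

3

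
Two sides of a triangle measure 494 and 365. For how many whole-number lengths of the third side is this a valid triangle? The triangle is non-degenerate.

729

The triangle inequality gives |494 − 365| < c < 494 + 365, i.e. 129 < c < 859.
So c can be any integer from 130 to 858: 729 values.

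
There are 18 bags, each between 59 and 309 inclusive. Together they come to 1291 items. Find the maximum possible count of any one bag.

288

Maximizing one value means minimizing the remaining 17.
The other 17 contribute at least 17 × 59 = 1003, leaving at most 1291 − 1003 = 288.
Since 288 ≤ 309, this is achievable: one at 288 and 17 at 59.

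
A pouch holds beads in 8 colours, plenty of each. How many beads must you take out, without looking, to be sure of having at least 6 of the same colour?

In the worst case you draw 5 of each of the 8 colours: 8 × 5 = 40.
One more forces 6 of some colour, so 40 + 1 = 41.

41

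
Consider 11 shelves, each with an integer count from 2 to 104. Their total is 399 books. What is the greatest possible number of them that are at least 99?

Suppose k of them are at least 99. Those contribute at least 99 each and the other 11 − k at least 2 each.
So the total is at least 99k + 2(11 − k) = 22 + 97k. This must be ≤ 399, giving k ≤ 3.
k = 3 is achieved by 3 values at 99 and 8 at 2, total 313; add 86 to one value (staying below 99) to reach 399.

3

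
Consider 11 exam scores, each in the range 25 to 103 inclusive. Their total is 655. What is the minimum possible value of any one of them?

To make one score as small as possible, make the other 10 as large as possible.
The other 10 can take up 10 × 103 = 1030 ≥ 655 − 25, so one score can sit at its floor of 25.
Achievable: one at 25 and the other 10 totalling 630, which fits since 10 × 25 ≤ 630 ≤ 10 × 103.

25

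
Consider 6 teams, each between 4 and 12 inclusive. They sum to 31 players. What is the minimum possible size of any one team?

4

To make one team as small as possible, make the other 5 as large as possible.
The other 5 can take up 5 × 12 = 60 ≥ 31 − 4, so one team can sit at its floor of 4.
Achievable: one at 4 and the other 5 totalling 27, which fits since 5 × 4 ≤ 27 ≤ 5 × 12.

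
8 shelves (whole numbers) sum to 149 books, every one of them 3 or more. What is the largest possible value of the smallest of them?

18

The average is 149/8 < 19, so some value is ≤ 18.
Taking 3 copies of 18 and 5 copies of 19 gives exactly 149, so 18 is attained.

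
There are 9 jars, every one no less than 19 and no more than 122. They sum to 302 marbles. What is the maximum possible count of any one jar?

122

To make one jar as large as possible, make the other 8 as small as possible.
The other 8 contribute at least 8 × 19 = 152, leaving at most 302 − 152 = 150.
But each jar is capped at 122, so the maximum is 122.
Achievable: one at 122 and the other 8 totalling 180, which fits since 8 × 19 ≤ 180 ≤ 8 × 122.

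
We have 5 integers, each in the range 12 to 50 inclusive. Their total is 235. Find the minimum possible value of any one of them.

35

To make one integer as small as possible, make the other 4 as large as possible.
The other 4 contribute at most 4 × 50 = 200, leaving at least 235 − 200 = 35.
Since 35 ≥ 12, this is achievable: one at 35 and 4 at 50.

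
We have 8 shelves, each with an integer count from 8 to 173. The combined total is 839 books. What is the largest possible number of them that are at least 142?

With k values at 142 or above and the rest at least 8, the sum is at least 64 + 134k.
Since the sum is 839, we need 134k ≤ 775, i.e. k ≤ 5.
k = 5 is achieved by 5 values at 142 and 3 at 8, total 734; add 105 to one value (staying below 142) to reach 839.

5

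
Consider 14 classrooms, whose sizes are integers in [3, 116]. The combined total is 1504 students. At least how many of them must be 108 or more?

1

Suppose at most 14 − j of them reach 108; then j values are ≤ 107 and the rest ≤ 116.
The total is then ≤ 107·j + 116·(14 − j) = 1624 − 9j. For this to be ≥ 1504 we need j ≤ 13, so at least 14 − 13 = 1 must reach 108.
Exactly 1 works: 1 value at 116 and 13 at 107 total 1507; lower one of the high values by 3 (still ≥ 108) to hit 1504.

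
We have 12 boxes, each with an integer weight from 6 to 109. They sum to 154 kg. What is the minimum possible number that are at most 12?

1

Let j be the number exceeding 12. Then the total is ≥ 13·j + 6·(12 − j) = 72 + 7j.
So 7j ≤ 82 and j ≤ 11; hence at least 12 − 11 = 1 are ≤ 12.
Exactly 1 works: 1 value at 6 and 11 at 13 total 149; raise one of the low values by 5 (still ≤ 12) to hit 154.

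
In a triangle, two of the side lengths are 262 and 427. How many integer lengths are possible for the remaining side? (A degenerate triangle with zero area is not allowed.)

523

The triangle inequality gives |262 − 427| < c < 262 + 427, i.e. 165 < c < 689.
So c can be any integer from 166 to 688: 523 values.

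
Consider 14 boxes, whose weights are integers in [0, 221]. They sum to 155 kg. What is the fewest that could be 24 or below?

8

If only k of them are at most 24, the other 14 − k are at least 25, so the total is at least (14 − k)·25 + k·0.
This is ≤ 155, so (14 − k)·25 + 0k ≤ 155, which gives k ≥ 8.
Exactly 8 works: 8 values at 0 and 6 at 25 total 150; raise one of the low values by 5 (still ≤ 24) to hit 155.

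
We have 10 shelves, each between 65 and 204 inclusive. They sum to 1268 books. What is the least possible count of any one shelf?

65

To make one shelf as small as possible, make the other 9 as large as possible.
The other 9 can take up 9 × 204 = 1836 ≥ 1268 − 65, so one shelf can sit at its floor of 65.
Achievable: one at 65 and the other 9 totalling 1203, which fits since 9 × 65 ≤ 1203 ≤ 9 × 204.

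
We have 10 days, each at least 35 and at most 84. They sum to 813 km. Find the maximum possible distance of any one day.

84

Maximizing one value means minimizing the remaining 9.
The other 9 contribute at least 9 × 35 = 315, leaving at most 813 − 315 = 498.
But each day is capped at 84, so the maximum is 84.
Achievable: one at 84 and the other 9 totalling 729, which fits since 9 × 35 ≤ 729 ≤ 9 × 84.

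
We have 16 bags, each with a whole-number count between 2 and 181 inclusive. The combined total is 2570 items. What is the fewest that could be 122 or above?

Each value short of 122 is at most 121, costing at least 181 − 121 = 60 against the maximum total of 2896.
We can afford to lose at most 2896 − 2570 = 326, so at most ⌊326/60⌋ = 5 fall short, and at least 11 are ≥ 122.
Exactly 11 works: 11 values at 181 and 5 at 121 total 2596; lower one of the high values by 26 (still ≥ 122) to hit 2570.

11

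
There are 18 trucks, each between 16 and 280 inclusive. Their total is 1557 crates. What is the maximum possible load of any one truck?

Maximizing one value means minimizing the remaining 17.
The other 17 contribute at least 17 × 16 = 272, leaving at most 1557 − 272 = 1285.
But each truck is capped at 280, so the maximum is 280.
Achievable: one at 280 and the other 17 totalling 1277, which fits since 17 × 16 ≤ 1277 ≤ 17 × 280.

280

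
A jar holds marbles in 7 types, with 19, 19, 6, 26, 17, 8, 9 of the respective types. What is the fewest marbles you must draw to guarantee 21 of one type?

99

In the worst case you take as many as possible of each type without reaching 21: 19 + 19 + 6 + 20 + 17 + 8 + 9 = 98.
The next one must give 21 of some type, so 98 + 1 = 99.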